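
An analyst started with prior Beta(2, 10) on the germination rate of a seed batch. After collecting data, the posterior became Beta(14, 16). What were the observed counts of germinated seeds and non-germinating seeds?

12 germinated seeds and 6 non-germinating seeds

A Beta(a, b) prior with s successes and f failures in binomial data gives a Beta(a+s, b+f) posterior.
Match parameters: s=14−2=12, f=16−10=6.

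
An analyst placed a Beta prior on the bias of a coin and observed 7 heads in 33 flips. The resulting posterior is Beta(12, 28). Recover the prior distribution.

Beta(5, 2)

A Beta(α, β) prior with s successes and f failures in binomial data gives a Beta(α+s, β+f) posterior.
So α = 12 − 7 = 5 and β = 28 − 26 = 2.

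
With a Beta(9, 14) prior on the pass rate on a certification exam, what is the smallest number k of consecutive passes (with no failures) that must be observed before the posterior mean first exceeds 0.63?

After k passes and 0 failures the posterior is Beta(9+k, 14), with mean (9+k)/(9+14+k).
Set (9+k)/(23+k) > 0.63 and solve: k > (0.63·23 − 9)/(1 − 0.63) = 14.838.
The smallest integer exceeding 14.838 is 15.

k = 15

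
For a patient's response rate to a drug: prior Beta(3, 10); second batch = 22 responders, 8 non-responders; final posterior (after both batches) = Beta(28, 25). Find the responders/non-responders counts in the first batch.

3 responders and 7 non-responders

Because Beta–binomial updating is additive in the counts, the combined data contributed (α_post−α_prior, β_post−β_prior) successes and failures.
Total across both batches: 28−3=25 responders, 25−10=15 non-responders.
Subtract the second batch: 25−22=3 responders and 15−8=7 non-responders.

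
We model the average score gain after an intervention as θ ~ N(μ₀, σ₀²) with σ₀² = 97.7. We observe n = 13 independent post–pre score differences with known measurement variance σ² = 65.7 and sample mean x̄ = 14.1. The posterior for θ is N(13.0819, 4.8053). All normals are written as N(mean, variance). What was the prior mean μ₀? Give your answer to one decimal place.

With known observation variance, the Normal–Normal posterior has precision τ_n = τ₀ + n/σ² and mean μ_n = (τ₀μ₀ + (n/σ²)x̄)/τ_n.
Here τ₀ = 1/97.7 = 0.010235 and τ_data = 13/65.7 = 0.197869, so τ_n = 0.208104.
Rearranging for μ₀: μ₀ = (μ_n·τ_n − τ_data·x̄)/τ₀ = (13.0819·0.208104 − 0.197869·14.1) / 0.010235 = -0.067557/0.010235 ≈ -6.6.

μ₀ = -6.6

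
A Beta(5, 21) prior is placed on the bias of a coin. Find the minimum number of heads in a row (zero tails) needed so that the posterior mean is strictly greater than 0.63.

k = 31

After k heads and 0 tails the posterior is Beta(5+k, 21), with mean (5+k)/(5+21+k).
Set (5+k)/(26+k) > 0.63 and solve: k > (0.63·26 − 5)/(1 − 0.63) = 30.757.
The smallest integer exceeding 30.757 is 31, and checking k=31: (36)/(57) = 0.6316 > 0.63.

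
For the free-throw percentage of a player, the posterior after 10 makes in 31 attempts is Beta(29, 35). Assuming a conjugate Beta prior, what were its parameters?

Beta(19, 14)

Under Beta–binomial conjugacy the posterior parameters are (a+s, b+f).
So a = 29 − 10 = 19 and b = 35 − 21 = 14.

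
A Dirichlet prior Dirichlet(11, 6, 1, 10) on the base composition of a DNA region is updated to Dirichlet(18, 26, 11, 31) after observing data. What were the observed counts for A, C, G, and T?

For a Dirichlet(α) prior with multinomial counts c, the posterior is Dirichlet(α + c) componentwise.
Counts are posterior − prior componentwise: 18−11=7, 26−6=20, 11−1=10, 31−10=21.

counts (7, 20, 10, 21)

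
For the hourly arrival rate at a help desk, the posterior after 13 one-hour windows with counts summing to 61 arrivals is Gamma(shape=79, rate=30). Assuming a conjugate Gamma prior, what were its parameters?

Gamma(shape=18, rate=17)

A Gamma(α, β) prior (rate parametrization) on a Poisson rate with n observations summing to S gives posterior Gamma(α+S, β+n).
So α = 79 − 61 = 18 and β = 30 − 13 = 17.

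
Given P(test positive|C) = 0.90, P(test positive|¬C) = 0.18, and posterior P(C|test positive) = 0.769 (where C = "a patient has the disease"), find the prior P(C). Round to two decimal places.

P(C) = 0.40

Bayes' rule in odds form gives O(C|E) = O(C)·[P(E|C)/P(E|¬C)], hence O(C) = O(C|E)/LR.
Posterior odds = 0.769/(1−0.769) = 3.3290. LR = 0.90/0.18 = 5.0000.
Prior odds = 3.3290/5.0000 = 0.6658, so P(C) = 0.6658/(1+0.6658) ≈ 0.40.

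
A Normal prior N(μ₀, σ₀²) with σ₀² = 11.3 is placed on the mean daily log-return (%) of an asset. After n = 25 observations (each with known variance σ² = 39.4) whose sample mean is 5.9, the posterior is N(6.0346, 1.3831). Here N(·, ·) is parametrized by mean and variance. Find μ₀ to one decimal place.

μ₀ = 7.0

With known observation variance, the Normal–Normal posterior has precision τ_n = τ₀ + n/σ² and mean μ_n = (τ₀μ₀ + (n/σ²)x̄)/τ_n.
Here τ₀ = 1/11.3 = 0.088496 and τ_data = 25/39.4 = 0.634518, so τ_n = 0.723014.
Rearranging for μ₀: μ₀ = (μ_n·τ_n − τ_data·x̄)/τ₀ = (6.0346·0.723014 − 0.634518·5.9) / 0.088496 = 0.619444/0.088496 ≈ 7.0.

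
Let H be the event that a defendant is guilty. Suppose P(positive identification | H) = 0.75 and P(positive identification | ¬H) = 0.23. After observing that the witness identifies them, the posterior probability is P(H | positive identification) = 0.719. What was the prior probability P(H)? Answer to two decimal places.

P(H) = 0.44

Bayes' rule in odds form gives O(H|E) = O(H)·[P(E|H)/P(E|¬H)], hence O(H) = O(H|E)/LR.
Posterior odds = 0.719/(1−0.719) = 2.5587. LR = 0.75/0.23 = 3.2609.
Prior odds = 2.5587/3.2609 = 0.7847, so P(H) = 0.7847/(1+0.7847) ≈ 0.44.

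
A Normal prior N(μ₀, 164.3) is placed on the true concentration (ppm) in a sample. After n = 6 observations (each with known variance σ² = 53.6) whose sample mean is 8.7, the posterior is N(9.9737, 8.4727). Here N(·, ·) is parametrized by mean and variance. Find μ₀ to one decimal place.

μ₀ = 33.4

With known observation variance, the Normal–Normal posterior has precision τ_n = τ₀ + n/σ² and mean μ_n = (τ₀μ₀ + (n/σ²)x̄)/τ_n.
Here τ₀ = 1/164.3 = 0.006086 and τ_data = 6/53.6 = 0.111940, so τ_n = 0.118026.
Rearranging for μ₀: μ₀ = (μ_n·τ_n − τ_data·x̄)/τ₀ = (9.9737·0.118026 − 0.111940·8.7) / 0.006086 = 0.203278/0.006086 ≈ 33.4.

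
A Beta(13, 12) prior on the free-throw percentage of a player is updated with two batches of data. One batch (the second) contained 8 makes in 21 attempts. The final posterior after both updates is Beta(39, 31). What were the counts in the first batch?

Sequential conjugate updates are equivalent to a single update on the pooled data, so total successes = posterior α − prior α and total failures = posterior β − prior β.
Total across both batches: 39−13=26 makes, 31−12=19 misses.
Subtract the second batch: 26−8=18 makes and 19−13=6 misses.

18 makes and 6 misses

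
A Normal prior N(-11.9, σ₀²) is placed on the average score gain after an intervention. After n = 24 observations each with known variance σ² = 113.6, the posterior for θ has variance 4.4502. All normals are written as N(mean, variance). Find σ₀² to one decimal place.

σ₀² = 74.4

For the Normal–Normal model with known σ², precisions add: τ_n = τ₀ + n/σ².
So 1/σ₀² = 1/4.4502 − 24/113.6 = 0.224709 − 0.211268 = 0.013441.
Hence σ₀² = 1/0.013441 ≈ 74.4.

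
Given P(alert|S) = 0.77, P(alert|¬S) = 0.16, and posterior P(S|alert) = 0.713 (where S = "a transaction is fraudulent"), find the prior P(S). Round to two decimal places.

In odds form, posterior odds = prior odds × likelihood ratio, so prior odds = posterior odds ÷ LR.
Posterior odds = 0.713/(1−0.713) = 2.4843. LR = 0.77/0.16 = 4.8125.
Prior odds = 2.4843/4.8125 = 0.5162, so P(S) = 0.5162/(1+0.5162) ≈ 0.34.

P(S) = 0.34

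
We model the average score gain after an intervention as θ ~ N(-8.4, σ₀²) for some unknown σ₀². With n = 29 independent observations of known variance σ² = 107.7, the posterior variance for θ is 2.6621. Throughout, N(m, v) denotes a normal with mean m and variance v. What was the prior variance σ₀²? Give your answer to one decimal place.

For the Normal–Normal model with known σ², precisions add: τ_n = τ₀ + n/σ².
So 1/σ₀² = 1/2.6621 − 29/107.7 = 0.375643 − 0.269266 = 0.106377.
Hence σ₀² = 1/0.106377 ≈ 9.4.

σ₀² = 9.4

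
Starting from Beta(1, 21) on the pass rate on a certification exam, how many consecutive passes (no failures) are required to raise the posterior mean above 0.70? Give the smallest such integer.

After k passes and 0 failures the posterior is Beta(1+k, 21), with mean (1+k)/(1+21+k).
Set (1+k)/(22+k) > 0.70 and solve: k > (0.70·22 − 1)/(1 − 0.70) = 48.000.
The smallest integer exceeding 48.000 is 49.

k = 49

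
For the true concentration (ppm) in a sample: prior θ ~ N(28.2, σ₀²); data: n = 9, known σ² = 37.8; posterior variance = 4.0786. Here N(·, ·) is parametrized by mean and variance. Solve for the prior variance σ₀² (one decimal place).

For the Normal–Normal model with known σ², precisions add: τ_n = τ₀ + n/σ².
So 1/σ₀² = 1/4.0786 − 9/37.8 = 0.245182 − 0.238095 = 0.007087.
Hence σ₀² = 1/0.007087 ≈ 141.1.

σ₀² = 141.1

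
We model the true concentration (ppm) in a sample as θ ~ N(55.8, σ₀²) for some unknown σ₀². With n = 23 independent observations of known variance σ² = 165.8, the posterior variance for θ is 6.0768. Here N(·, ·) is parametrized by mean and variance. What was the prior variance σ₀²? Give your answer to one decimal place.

σ₀² = 38.7

For the Normal–Normal model with known σ², precisions add: τ_n = τ₀ + n/σ².
So 1/σ₀² = 1/6.0768 − 23/165.8 = 0.164560 − 0.138721 = 0.025839.
Hence σ₀² = 1/0.025839 ≈ 38.7.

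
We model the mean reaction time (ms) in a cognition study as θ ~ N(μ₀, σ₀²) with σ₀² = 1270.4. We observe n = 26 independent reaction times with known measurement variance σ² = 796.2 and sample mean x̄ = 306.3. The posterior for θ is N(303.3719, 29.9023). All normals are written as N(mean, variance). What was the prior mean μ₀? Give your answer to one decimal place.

μ₀ = 181.9

The posterior mean is a precision-weighted average: μ_n = (τ₀μ₀ + τ_data·x̄)/(τ₀+τ_data), with τ₀=1/σ₀² and τ_data=n/σ².
Here τ₀ = 1/1270.4 = 0.000787 and τ_data = 26/796.2 = 0.032655, so τ_n = 0.033442.
Rearranging for μ₀: μ₀ = (μ_n·τ_n − τ_data·x̄)/τ₀ = (303.3719·0.033442 − 0.032655·306.3) / 0.000787 = 0.143137/0.000787 ≈ 181.9.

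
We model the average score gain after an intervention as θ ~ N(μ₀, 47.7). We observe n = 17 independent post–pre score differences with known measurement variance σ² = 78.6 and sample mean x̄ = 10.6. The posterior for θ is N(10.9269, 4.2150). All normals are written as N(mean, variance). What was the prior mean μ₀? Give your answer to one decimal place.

μ₀ = 14.3

The posterior mean is a precision-weighted average: μ_n = (τ₀μ₀ + τ_data·x̄)/(τ₀+τ_data), with τ₀=1/σ₀² and τ_data=n/σ².
Here τ₀ = 1/47.7 = 0.020964 and τ_data = 17/78.6 = 0.216285, so τ_n = 0.237249.
Rearranging for μ₀: μ₀ = (μ_n·τ_n − τ_data·x̄)/τ₀ = (10.9269·0.237249 − 0.216285·10.6) / 0.020964 = 0.299775/0.020964 ≈ 14.3.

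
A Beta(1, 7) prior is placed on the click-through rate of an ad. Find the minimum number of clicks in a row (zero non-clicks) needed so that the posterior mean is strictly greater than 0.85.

k = 39

After k clicks and 0 non-clicks the posterior is Beta(1+k, 7), with mean (1+k)/(1+7+k).
Set (1+k)/(8+k) > 0.85 and solve: k > (0.85·8 − 1)/(1 − 0.85) = 38.667.
The smallest integer exceeding 38.667 is 39, and checking k=39: (40)/(47) = 0.8511 > 0.85.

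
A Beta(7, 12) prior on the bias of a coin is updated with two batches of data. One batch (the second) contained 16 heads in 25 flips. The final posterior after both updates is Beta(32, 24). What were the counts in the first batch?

Sequential conjugate updates are equivalent to a single update on the pooled data, so total successes = posterior α − prior α and total failures = posterior β − prior β.
Total across both batches: 32−7=25 heads, 24−12=12 tails.
Subtract the second batch: 25−16=9 heads and 12−9=3 tails.

9 heads and 3 tails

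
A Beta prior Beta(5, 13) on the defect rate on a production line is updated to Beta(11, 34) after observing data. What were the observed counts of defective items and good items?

Beta is conjugate to the binomial likelihood: posterior = Beta(α+s, β+f).
So s = 11 − 5 = 6 and f = 34 − 13 = 21.

6 defective items and 21 good items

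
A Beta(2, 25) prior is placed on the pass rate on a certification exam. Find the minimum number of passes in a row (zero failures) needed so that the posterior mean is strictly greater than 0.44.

k = 18

After k passes and 0 failures the posterior is Beta(2+k, 25), with mean (2+k)/(2+25+k).
Set (2+k)/(27+k) > 0.44 and solve: k > (0.44·27 − 2)/(1 − 0.44) = 17.643.
The smallest integer exceeding 17.643 is 18, and checking k=18: (20)/(45) = 0.4444 > 0.44.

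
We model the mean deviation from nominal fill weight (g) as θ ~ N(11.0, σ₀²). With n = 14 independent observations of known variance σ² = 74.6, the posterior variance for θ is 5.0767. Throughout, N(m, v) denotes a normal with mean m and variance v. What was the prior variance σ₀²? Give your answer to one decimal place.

σ₀² = 107.4

Posterior precision equals prior precision plus data precision: 1/σ_n² = 1/σ₀² + n/σ².
So 1/σ₀² = 1/5.0767 − 14/74.6 = 0.196978 − 0.187668 = 0.009310.
Hence σ₀² = 1/0.009310 ≈ 107.4.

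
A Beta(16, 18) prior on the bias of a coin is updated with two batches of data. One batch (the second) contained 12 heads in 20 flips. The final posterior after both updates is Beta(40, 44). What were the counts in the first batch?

Sequential conjugate updates are equivalent to a single update on the pooled data, so total successes = posterior α − prior α and total failures = posterior β − prior β.
Total across both batches: 40−16=24 heads, 44−18=26 tails.
Subtract the second batch: 24−12=12 heads and 26−8=18 tails.

12 heads and 18 tails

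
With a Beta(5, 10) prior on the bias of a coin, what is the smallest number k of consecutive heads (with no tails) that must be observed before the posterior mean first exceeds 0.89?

After k heads and 0 tails the posterior is Beta(5+k, 10), with mean (5+k)/(5+10+k).
Set (5+k)/(15+k) > 0.89 and solve: k > (0.89·15 − 5)/(1 − 0.89) = 75.909.
The smallest integer exceeding 75.909 is 76.

k = 76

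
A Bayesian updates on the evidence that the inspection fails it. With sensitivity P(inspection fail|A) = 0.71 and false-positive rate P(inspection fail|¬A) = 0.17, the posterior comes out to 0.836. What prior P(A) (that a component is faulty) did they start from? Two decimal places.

Bayes' rule in odds form gives O(A|E) = O(A)·[P(E|A)/P(E|¬A)], hence O(A) = O(A|E)/LR.
Posterior odds = 0.836/(1−0.836) = 5.0976. LR = 0.71/0.17 = 4.1765.
Prior odds = 5.0976/4.1765 = 1.2205, so P(A) = 1.2205/(1+1.2205) ≈ 0.55.

P(A) = 0.55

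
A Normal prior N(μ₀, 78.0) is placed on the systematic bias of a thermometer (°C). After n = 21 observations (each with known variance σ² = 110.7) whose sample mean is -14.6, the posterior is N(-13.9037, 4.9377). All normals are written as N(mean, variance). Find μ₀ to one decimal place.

μ₀ = -3.6

With known observation variance, the Normal–Normal posterior has precision τ_n = τ₀ + n/σ² and mean μ_n = (τ₀μ₀ + (n/σ²)x̄)/τ_n.
Here τ₀ = 1/78.0 = 0.012821 and τ_data = 21/110.7 = 0.189702, so τ_n = 0.202523.
Rearranging for μ₀: μ₀ = (μ_n·τ_n − τ_data·x̄)/τ₀ = (-13.9037·0.202523 − 0.189702·-14.6) / 0.012821 = -0.046170/0.012821 ≈ -3.6.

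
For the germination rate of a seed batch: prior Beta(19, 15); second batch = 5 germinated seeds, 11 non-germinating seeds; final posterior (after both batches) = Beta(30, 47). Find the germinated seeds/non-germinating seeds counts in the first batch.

Because Beta–binomial updating is additive in the counts, the combined data contributed (α_post−α_prior, β_post−β_prior) successes and failures.
Total across both batches: 30−19=11 germinated seeds, 47−15=32 non-germinating seeds.
Subtract the second batch: 11−5=6 germinated seeds and 32−11=21 non-germinating seeds.

6 germinated seeds and 21 non-germinating seeds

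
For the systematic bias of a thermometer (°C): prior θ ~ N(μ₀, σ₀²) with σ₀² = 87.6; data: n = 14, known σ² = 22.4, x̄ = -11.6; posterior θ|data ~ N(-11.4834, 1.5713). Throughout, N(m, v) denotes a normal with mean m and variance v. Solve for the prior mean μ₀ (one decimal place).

The posterior mean is a precision-weighted average: μ_n = (τ₀μ₀ + τ_data·x̄)/(τ₀+τ_data), with τ₀=1/σ₀² and τ_data=n/σ².
Here τ₀ = 1/87.6 = 0.011416 and τ_data = 14/22.4 = 0.625000, so τ_n = 0.636416.
Rearranging for μ₀: μ₀ = (μ_n·τ_n − τ_data·x̄)/τ₀ = (-11.4834·0.636416 − 0.625000·-11.6) / 0.011416 = -0.058219/0.011416 ≈ -5.1.

μ₀ = -5.1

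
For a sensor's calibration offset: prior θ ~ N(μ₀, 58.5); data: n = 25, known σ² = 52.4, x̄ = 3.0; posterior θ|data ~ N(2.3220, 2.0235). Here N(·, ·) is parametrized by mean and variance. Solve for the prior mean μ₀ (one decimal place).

μ₀ = -16.6

The posterior mean is a precision-weighted average: μ_n = (τ₀μ₀ + τ_data·x̄)/(τ₀+τ_data), with τ₀=1/σ₀² and τ_data=n/σ².
Here τ₀ = 1/58.5 = 0.017094 and τ_data = 25/52.4 = 0.477099, so τ_n = 0.494193.
Rearranging for μ₀: μ₀ = (μ_n·τ_n − τ_data·x̄)/τ₀ = (2.3220·0.494193 − 0.477099·3.0) / 0.017094 = -0.283781/0.017094 ≈ -16.6.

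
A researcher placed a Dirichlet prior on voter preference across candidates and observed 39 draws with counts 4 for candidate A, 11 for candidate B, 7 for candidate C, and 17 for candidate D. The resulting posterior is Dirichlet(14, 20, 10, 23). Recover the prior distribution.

Dirichlet(10, 9, 3, 6)

For a Dirichlet(α) prior with multinomial counts c, the posterior is Dirichlet(α + c) componentwise.
Subtract each count from the matching posterior parameter: 14−4=10, 20−11=9, 10−7=3, 23−17=6.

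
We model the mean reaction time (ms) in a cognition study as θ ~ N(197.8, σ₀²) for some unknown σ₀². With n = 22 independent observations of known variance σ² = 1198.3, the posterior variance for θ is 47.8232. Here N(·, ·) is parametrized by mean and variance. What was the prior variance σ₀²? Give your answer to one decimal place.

σ₀² = 392.0

For the Normal–Normal model with known σ², precisions add: τ_n = τ₀ + n/σ².
So 1/σ₀² = 1/47.8232 − 22/1198.3 = 0.020910 − 0.018359 = 0.002551.
Hence σ₀² = 1/0.002551 ≈ 392.0.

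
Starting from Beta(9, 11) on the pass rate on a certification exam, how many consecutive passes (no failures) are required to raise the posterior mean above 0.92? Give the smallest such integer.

After k passes and 0 failures the posterior is Beta(9+k, 11), with mean (9+k)/(9+11+k).
Set (9+k)/(20+k) > 0.92 and solve: k > (0.92·20 − 9)/(1 − 0.92) = 117.500.
The smallest integer exceeding 117.500 is 118.

k = 118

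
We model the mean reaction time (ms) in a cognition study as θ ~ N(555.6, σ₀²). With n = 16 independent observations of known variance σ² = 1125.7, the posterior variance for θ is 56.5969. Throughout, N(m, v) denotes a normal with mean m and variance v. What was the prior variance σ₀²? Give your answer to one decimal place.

For the Normal–Normal model with known σ², precisions add: τ_n = τ₀ + n/σ².
So 1/σ₀² = 1/56.5969 − 16/1125.7 = 0.017669 − 0.014213 = 0.003456.
Hence σ₀² = 1/0.003456 ≈ 289.4.

σ₀² = 289.4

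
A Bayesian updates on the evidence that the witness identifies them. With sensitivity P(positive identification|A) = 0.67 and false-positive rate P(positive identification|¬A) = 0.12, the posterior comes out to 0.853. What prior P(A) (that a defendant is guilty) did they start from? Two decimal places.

Bayes' rule in odds form gives O(A|E) = O(A)·[P(E|A)/P(E|¬A)], hence O(A) = O(A|E)/LR.
Posterior odds = 0.853/(1−0.853) = 5.8027. LR = 0.67/0.12 = 5.5833.
Prior odds = 5.8027/5.5833 = 1.0393, so P(A) = 1.0393/(1+1.0393) ≈ 0.51.

P(A) = 0.51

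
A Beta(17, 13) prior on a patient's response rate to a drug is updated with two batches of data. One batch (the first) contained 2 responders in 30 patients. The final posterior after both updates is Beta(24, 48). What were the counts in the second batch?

Because Beta–binomial updating is additive in the counts, the combined data contributed (α_post−α_prior, β_post−β_prior) successes and failures.
Total across both batches: 24−17=7 responders, 48−13=35 non-responders.
Subtract the first batch: 7−2=5 responders and 35−28=7 non-responders.

5 responders and 7 non-responders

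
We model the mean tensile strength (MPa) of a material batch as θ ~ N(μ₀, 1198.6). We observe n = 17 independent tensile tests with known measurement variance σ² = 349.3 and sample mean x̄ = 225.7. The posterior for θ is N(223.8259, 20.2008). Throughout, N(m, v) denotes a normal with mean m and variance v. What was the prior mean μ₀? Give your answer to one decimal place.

With known observation variance, the Normal–Normal posterior has precision τ_n = τ₀ + n/σ² and mean μ_n = (τ₀μ₀ + (n/σ²)x̄)/τ_n.
Here τ₀ = 1/1198.6 = 0.000834 and τ_data = 17/349.3 = 0.048669, so τ_n = 0.049503.
Rearranging for μ₀: μ₀ = (μ_n·τ_n − τ_data·x̄)/τ₀ = (223.8259·0.049503 − 0.048669·225.7) / 0.000834 = 0.095460/0.000834 ≈ 114.5.

μ₀ = 114.5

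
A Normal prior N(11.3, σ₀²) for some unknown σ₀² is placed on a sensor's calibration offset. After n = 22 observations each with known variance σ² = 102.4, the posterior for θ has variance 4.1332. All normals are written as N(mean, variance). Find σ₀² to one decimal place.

For the Normal–Normal model with known σ², precisions add: τ_n = τ₀ + n/σ².
So 1/σ₀² = 1/4.1332 − 22/102.4 = 0.241943 − 0.214844 = 0.027099.
Hence σ₀² = 1/0.027099 ≈ 36.9.

σ₀² = 36.9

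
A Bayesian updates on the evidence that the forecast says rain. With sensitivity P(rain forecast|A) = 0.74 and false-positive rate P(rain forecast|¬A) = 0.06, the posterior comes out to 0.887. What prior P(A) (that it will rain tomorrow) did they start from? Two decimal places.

P(A) = 0.39

In odds form, posterior odds = prior odds × likelihood ratio, so prior odds = posterior odds ÷ LR.
Posterior odds = 0.887/(1−0.887) = 7.8496. LR = 0.74/0.06 = 12.3333.
Prior odds = 7.8496/12.3333 = 0.6365, so P(A) = 0.6365/(1+0.6365) ≈ 0.39.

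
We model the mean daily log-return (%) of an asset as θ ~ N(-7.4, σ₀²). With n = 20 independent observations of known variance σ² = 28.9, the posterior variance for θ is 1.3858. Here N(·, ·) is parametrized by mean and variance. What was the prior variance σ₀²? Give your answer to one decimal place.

Posterior precision equals prior precision plus data precision: 1/σ_n² = 1/σ₀² + n/σ².
So 1/σ₀² = 1/1.3858 − 20/28.9 = 0.721605 − 0.692042 = 0.029563.
Hence σ₀² = 1/0.029563 ≈ 33.8.

σ₀² = 33.8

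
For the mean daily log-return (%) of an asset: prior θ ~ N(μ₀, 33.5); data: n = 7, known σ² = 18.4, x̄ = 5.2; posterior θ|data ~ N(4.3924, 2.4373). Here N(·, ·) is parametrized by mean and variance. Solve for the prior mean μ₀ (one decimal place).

The posterior mean is a precision-weighted average: μ_n = (τ₀μ₀ + τ_data·x̄)/(τ₀+τ_data), with τ₀=1/σ₀² and τ_data=n/σ².
Here τ₀ = 1/33.5 = 0.029851 and τ_data = 7/18.4 = 0.380435, so τ_n = 0.410286.
Rearranging for μ₀: μ₀ = (μ_n·τ_n − τ_data·x̄)/τ₀ = (4.3924·0.410286 − 0.380435·5.2) / 0.029851 = -0.176122/0.029851 ≈ -5.9.

μ₀ = -5.9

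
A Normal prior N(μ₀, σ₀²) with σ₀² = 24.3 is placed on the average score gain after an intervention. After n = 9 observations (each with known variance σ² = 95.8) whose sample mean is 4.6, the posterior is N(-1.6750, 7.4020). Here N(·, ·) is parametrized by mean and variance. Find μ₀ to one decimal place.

μ₀ = -16.0

With known observation variance, the Normal–Normal posterior has precision τ_n = τ₀ + n/σ² and mean μ_n = (τ₀μ₀ + (n/σ²)x̄)/τ_n.
Here τ₀ = 1/24.3 = 0.041152 and τ_data = 9/95.8 = 0.093946, so τ_n = 0.135098.
Rearranging for μ₀: μ₀ = (μ_n·τ_n − τ_data·x̄)/τ₀ = (-1.6750·0.135098 − 0.093946·4.6) / 0.041152 = -0.658441/0.041152 ≈ -16.0.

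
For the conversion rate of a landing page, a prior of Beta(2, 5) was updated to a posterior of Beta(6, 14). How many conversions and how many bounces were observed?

4 conversions and 9 bounces

Under Beta–binomial conjugacy the posterior parameters are (α+s, β+f).
Match parameters: s=6−2=4, f=14−5=9.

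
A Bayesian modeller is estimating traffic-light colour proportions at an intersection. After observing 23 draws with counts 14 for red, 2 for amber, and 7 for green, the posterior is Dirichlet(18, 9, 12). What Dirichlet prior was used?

Dirichlet(4, 7, 5)

For a Dirichlet(α) prior with multinomial counts c, the posterior is Dirichlet(α + c) componentwise.
Subtract each count from the matching posterior parameter: 18−14=4, 9−2=7, 12−7=5.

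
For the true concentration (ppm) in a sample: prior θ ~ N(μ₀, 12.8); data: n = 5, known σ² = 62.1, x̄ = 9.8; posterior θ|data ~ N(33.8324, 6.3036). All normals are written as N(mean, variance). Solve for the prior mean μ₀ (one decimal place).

The posterior mean is a precision-weighted average: μ_n = (τ₀μ₀ + τ_data·x̄)/(τ₀+τ_data), with τ₀=1/σ₀² and τ_data=n/σ².
Here τ₀ = 1/12.8 = 0.078125 and τ_data = 5/62.1 = 0.080515, so τ_n = 0.158640.
Rearranging for μ₀: μ₀ = (μ_n·τ_n − τ_data·x̄)/τ₀ = (33.8324·0.158640 − 0.080515·9.8) / 0.078125 = 4.578125/0.078125 ≈ 58.6.

μ₀ = 58.6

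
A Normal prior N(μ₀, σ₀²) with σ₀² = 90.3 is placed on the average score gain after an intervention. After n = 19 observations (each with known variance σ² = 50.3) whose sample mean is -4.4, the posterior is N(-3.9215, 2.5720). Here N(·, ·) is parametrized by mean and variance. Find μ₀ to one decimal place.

μ₀ = 12.4

With known observation variance, the Normal–Normal posterior has precision τ_n = τ₀ + n/σ² and mean μ_n = (τ₀μ₀ + (n/σ²)x̄)/τ_n.
Here τ₀ = 1/90.3 = 0.011074 and τ_data = 19/50.3 = 0.377734, so τ_n = 0.388808.
Rearranging for μ₀: μ₀ = (μ_n·τ_n − τ_data·x̄)/τ₀ = (-3.9215·0.388808 − 0.377734·-4.4) / 0.011074 = 0.137319/0.011074 ≈ 12.4.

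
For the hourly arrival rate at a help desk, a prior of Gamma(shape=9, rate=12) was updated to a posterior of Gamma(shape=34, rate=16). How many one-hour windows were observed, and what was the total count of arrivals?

A Gamma(α, β) prior (rate parametrization) on a Poisson rate with n observations summing to S gives posterior Gamma(α+S, β+n).
Matching: Σxᵢ = 34 − 9 = 25 and n = 16 − 12 = 4.

n = 4 one-hour windows with total 25 arrivals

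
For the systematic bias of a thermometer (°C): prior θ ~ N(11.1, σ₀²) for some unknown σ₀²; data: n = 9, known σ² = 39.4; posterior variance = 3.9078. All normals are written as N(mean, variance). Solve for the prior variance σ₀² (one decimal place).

σ₀² = 36.4

Posterior precision equals prior precision plus data precision: 1/σ_n² = 1/σ₀² + n/σ².
So 1/σ₀² = 1/3.9078 − 9/39.4 = 0.255898 − 0.228426 = 0.027472.
Hence σ₀² = 1/0.027472 ≈ 36.4.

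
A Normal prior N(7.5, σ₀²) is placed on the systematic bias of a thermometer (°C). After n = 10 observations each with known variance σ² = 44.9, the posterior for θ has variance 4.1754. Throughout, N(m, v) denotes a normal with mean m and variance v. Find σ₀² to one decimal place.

σ₀² = 59.6

For the Normal–Normal model with known σ², precisions add: τ_n = τ₀ + n/σ².
So 1/σ₀² = 1/4.1754 − 10/44.9 = 0.239498 − 0.222717 = 0.016781.
Hence σ₀² = 1/0.016781 ≈ 59.6.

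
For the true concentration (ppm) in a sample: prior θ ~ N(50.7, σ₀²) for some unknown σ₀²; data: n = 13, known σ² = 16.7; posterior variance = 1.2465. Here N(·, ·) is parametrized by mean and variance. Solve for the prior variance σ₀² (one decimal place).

σ₀² = 42.0

For the Normal–Normal model with known σ², precisions add: τ_n = τ₀ + n/σ².
So 1/σ₀² = 1/1.2465 − 13/16.7 = 0.802246 − 0.778443 = 0.023803.
Hence σ₀² = 1/0.023803 ≈ 42.0.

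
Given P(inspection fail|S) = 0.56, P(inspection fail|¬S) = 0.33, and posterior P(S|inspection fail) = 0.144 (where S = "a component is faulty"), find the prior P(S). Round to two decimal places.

In odds form, posterior odds = prior odds × likelihood ratio, so prior odds = posterior odds ÷ LR.
Posterior odds = 0.144/(1−0.144) = 0.1682. LR = 0.56/0.33 = 1.6970.
Prior odds = 0.1682/1.6970 = 0.0991, so P(S) = 0.0991/(1+0.0991) ≈ 0.09.

P(S) = 0.09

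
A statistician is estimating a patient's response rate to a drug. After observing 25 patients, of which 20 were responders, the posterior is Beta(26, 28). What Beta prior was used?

Beta(6, 23)

Beta is conjugate to the binomial likelihood: posterior = Beta(α+s, β+f).
Subtract the data counts: 26−20=6, 28−5=23.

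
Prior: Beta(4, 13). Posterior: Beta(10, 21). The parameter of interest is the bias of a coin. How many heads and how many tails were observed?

Under Beta–binomial conjugacy the posterior parameters are (α+s, β+f).
So s = 10 − 4 = 6 and f = 21 − 13 = 8.

6 heads and 8 tails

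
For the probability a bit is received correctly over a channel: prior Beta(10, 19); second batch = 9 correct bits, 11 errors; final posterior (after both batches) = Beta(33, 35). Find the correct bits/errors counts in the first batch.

14 correct bits and 5 errors

Because Beta–binomial updating is additive in the counts, the combined data contributed (α_post−α_prior, β_post−β_prior) successes and failures.
Total across both batches: 33−10=23 correct bits, 35−19=16 errors.
Subtract the second batch: 23−9=14 correct bits and 16−11=5 errors.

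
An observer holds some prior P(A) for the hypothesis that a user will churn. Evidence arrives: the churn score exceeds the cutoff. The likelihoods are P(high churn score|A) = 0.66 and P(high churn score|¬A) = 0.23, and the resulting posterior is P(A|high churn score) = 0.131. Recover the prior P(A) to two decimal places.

P(A) = 0.05

Bayes' rule in odds form gives O(A|E) = O(A)·[P(E|A)/P(E|¬A)], hence O(A) = O(A|E)/LR.
Posterior odds = 0.131/(1−0.131) = 0.1507. LR = 0.66/0.23 = 2.8696.
Prior odds = 0.1507/2.8696 = 0.0525, so P(A) = 0.0525/(1+0.0525) ≈ 0.05.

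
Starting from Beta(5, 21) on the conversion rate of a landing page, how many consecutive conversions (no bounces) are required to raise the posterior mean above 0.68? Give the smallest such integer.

After k conversions and 0 bounces the posterior is Beta(5+k, 21), with mean (5+k)/(5+21+k).
Set (5+k)/(26+k) > 0.68 and solve: k > (0.68·26 − 5)/(1 − 0.68) = 39.625.
The smallest integer exceeding 39.625 is 40, and checking k=40: (45)/(66) = 0.6818 > 0.68.

k = 40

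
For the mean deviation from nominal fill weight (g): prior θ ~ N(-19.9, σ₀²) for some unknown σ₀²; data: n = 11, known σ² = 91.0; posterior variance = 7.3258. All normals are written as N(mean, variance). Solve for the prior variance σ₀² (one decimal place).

For the Normal–Normal model with known σ², precisions add: τ_n = τ₀ + n/σ².
So 1/σ₀² = 1/7.3258 − 11/91.0 = 0.136504 − 0.120879 = 0.015625.
Hence σ₀² = 1/0.015625 ≈ 64.0.

σ₀² = 64.0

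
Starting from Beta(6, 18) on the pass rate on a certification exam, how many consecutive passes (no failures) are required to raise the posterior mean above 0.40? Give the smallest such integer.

After k passes and 0 failures the posterior is Beta(6+k, 18), with mean (6+k)/(6+18+k).
Set (6+k)/(24+k) > 0.40 and solve: k > (0.40·24 − 6)/(1 − 0.40) = 6.000.
The smallest integer exceeding 6.000 is 7.

k = 7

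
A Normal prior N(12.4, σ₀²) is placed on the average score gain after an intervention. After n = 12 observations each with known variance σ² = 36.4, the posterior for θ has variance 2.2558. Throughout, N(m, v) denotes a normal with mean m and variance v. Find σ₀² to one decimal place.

For the Normal–Normal model with known σ², precisions add: τ_n = τ₀ + n/σ².
So 1/σ₀² = 1/2.2558 − 12/36.4 = 0.443302 − 0.329670 = 0.113632.
Hence σ₀² = 1/0.113632 ≈ 8.8.

σ₀² = 8.8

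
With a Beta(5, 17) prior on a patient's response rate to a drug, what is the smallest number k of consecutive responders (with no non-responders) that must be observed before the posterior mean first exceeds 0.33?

k = 4

After k responders and 0 non-responders the posterior is Beta(5+k, 17), with mean (5+k)/(5+17+k).
Set (5+k)/(22+k) > 0.33 and solve: k > (0.33·22 − 5)/(1 − 0.33) = 3.373.
The smallest integer exceeding 3.373 is 4, and checking k=4: (9)/(26) = 0.3462 > 0.33.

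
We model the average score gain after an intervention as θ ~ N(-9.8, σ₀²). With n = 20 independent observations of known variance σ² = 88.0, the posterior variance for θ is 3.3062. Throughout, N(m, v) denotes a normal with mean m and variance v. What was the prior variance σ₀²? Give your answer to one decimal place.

Posterior precision equals prior precision plus data precision: 1/σ_n² = 1/σ₀² + n/σ².
So 1/σ₀² = 1/3.3062 − 20/88.0 = 0.302462 − 0.227273 = 0.075189.
Hence σ₀² = 1/0.075189 ≈ 13.3.

σ₀² = 13.3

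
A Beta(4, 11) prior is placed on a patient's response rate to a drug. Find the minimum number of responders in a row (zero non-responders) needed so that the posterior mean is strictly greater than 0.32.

k = 2

After k responders and 0 non-responders the posterior is Beta(4+k, 11), with mean (4+k)/(4+11+k).
Set (4+k)/(15+k) > 0.32 and solve: k > (0.32·15 − 4)/(1 − 0.32) = 1.176.
The smallest integer exceeding 1.176 is 2, and checking k=2: (6)/(17) = 0.3529 > 0.32.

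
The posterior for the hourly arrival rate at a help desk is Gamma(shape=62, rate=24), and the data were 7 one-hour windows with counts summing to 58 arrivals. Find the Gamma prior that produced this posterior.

Gamma(shape=4, rate=17)

A Gamma(α, β) prior (rate parametrization) on a Poisson rate with n observations summing to S gives posterior Gamma(α+S, β+n).
So α = 62 − 58 = 4 and β = 24 − 7 = 17.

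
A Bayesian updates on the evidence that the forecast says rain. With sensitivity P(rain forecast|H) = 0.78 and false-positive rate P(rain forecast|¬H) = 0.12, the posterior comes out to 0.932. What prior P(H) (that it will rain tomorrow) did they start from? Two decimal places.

Bayes' rule in odds form gives O(H|E) = O(H)·[P(E|H)/P(E|¬H)], hence O(H) = O(H|E)/LR.
Posterior odds = 0.932/(1−0.932) = 13.7059. LR = 0.78/0.12 = 6.5000.
Prior odds = 13.7059/6.5000 = 2.1086, so P(H) = 2.1086/(1+2.1086) ≈ 0.68.

P(H) = 0.68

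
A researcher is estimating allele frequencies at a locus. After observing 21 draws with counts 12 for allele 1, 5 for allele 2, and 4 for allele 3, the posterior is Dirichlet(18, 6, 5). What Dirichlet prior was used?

Dirichlet(6, 1, 1)

For a Dirichlet(α) prior with multinomial counts c, the posterior is Dirichlet(α + c) componentwise.
Subtract each count from the matching posterior parameter: 18−12=6, 6−5=1, 5−4=1.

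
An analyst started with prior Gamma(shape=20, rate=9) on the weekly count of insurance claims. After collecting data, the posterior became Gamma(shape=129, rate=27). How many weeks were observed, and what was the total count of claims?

Gamma–Poisson conjugacy: posterior shape = α + Σxᵢ, posterior rate = β + n.
Matching: Σxᵢ = 129 − 20 = 109 and n = 27 − 9 = 18.

n = 18 weeks with total 109 claims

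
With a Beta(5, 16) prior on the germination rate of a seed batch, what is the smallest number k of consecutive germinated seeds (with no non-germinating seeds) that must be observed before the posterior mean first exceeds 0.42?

After k germinated seeds and 0 non-germinating seeds the posterior is Beta(5+k, 16), with mean (5+k)/(5+16+k).
Set (5+k)/(21+k) > 0.42 and solve: k > (0.42·21 − 5)/(1 − 0.42) = 6.586.
The smallest integer exceeding 6.586 is 7, and checking k=7: (12)/(28) = 0.4286 > 0.42.

k = 7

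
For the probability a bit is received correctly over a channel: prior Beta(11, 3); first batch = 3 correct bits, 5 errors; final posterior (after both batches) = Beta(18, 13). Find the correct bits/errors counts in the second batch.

4 correct bits and 5 errors

Sequential conjugate updates are equivalent to a single update on the pooled data, so total successes = posterior α − prior α and total failures = posterior β − prior β.
Total across both batches: 18−11=7 correct bits, 13−3=10 errors.
Subtract the first batch: 7−3=4 correct bits and 10−5=5 errors.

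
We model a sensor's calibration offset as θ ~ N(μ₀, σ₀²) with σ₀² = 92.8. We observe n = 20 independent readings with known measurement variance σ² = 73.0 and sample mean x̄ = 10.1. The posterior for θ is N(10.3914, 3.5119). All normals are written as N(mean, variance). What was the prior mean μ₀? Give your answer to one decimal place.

μ₀ = 17.8

The posterior mean is a precision-weighted average: μ_n = (τ₀μ₀ + τ_data·x̄)/(τ₀+τ_data), with τ₀=1/σ₀² and τ_data=n/σ².
Here τ₀ = 1/92.8 = 0.010776 and τ_data = 20/73.0 = 0.273973, so τ_n = 0.284749.
Rearranging for μ₀: μ₀ = (μ_n·τ_n − τ_data·x̄)/τ₀ = (10.3914·0.284749 − 0.273973·10.1) / 0.010776 = 0.191813/0.010776 ≈ 17.8.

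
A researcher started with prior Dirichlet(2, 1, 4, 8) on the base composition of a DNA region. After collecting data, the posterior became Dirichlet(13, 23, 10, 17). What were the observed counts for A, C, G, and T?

counts (11, 22, 6, 9)

For a Dirichlet(α) prior with multinomial counts c, the posterior is Dirichlet(α + c) componentwise.
Counts are posterior − prior componentwise: 13−2=11, 23−1=22, 10−4=6, 17−8=9.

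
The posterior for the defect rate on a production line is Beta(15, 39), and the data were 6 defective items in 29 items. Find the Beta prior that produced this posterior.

A Beta(a, b) prior with s successes and f failures in binomial data gives a Beta(a+s, b+f) posterior.
So a = 15 − 6 = 9 and b = 39 − 23 = 16.

Beta(9, 16)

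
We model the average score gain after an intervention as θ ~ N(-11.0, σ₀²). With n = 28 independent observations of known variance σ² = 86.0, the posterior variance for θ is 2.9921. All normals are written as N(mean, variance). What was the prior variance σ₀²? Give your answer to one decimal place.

For the Normal–Normal model with known σ², precisions add: τ_n = τ₀ + n/σ².
So 1/σ₀² = 1/2.9921 − 28/86.0 = 0.334213 − 0.325581 = 0.008632.
Hence σ₀² = 1/0.008632 ≈ 115.8.

σ₀² = 115.8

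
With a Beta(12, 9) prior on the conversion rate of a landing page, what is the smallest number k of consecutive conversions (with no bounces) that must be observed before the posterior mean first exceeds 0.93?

k = 108

After k conversions and 0 bounces the posterior is Beta(12+k, 9), with mean (12+k)/(12+9+k).
Set (12+k)/(21+k) > 0.93 and solve: k > (0.93·21 − 12)/(1 − 0.93) = 107.571.
The smallest integer exceeding 107.571 is 108.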